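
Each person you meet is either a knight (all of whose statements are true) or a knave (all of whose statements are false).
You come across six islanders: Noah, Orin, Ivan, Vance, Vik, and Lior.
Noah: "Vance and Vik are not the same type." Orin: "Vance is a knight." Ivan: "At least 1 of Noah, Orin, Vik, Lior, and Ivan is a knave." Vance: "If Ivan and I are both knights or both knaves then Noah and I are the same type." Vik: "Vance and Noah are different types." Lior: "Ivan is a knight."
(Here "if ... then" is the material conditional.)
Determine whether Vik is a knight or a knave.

Vik is a knave.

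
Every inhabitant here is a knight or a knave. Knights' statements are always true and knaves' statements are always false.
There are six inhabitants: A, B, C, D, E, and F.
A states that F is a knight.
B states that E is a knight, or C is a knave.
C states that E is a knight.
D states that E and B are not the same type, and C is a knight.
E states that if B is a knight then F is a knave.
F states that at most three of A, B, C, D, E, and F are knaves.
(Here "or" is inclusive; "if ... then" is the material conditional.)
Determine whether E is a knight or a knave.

Consistent assignments: {A=knight, B=knight, C=knave, D=knave, E=knave, F=knight}
In every consistent assignment, E is a knave.

E is a knave.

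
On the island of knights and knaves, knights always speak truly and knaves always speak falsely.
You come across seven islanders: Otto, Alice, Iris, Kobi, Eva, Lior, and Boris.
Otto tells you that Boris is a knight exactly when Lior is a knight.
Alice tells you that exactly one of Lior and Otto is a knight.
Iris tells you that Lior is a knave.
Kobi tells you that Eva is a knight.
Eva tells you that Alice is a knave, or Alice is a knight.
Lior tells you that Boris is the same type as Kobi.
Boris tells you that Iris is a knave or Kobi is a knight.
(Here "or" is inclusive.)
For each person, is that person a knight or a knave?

As a knight, Otto's statement "Boris is a knight exactly when Lior is a knight" should be true; it is.
Alice is a knave; "exactly one of Lior and Otto is a knight" is false, as required.
Iris (knave): "Lior is a knave" — false. ✓
Kobi is a knight; "Eva is a knight" is true, as required.
Eva is a knight, and the claim "Alice is a knave, or Alice is a knight" is indeed true.
Lior is a knight, so "Boris is the same type as Kobi" must be true — and it is.
Since Boris is a knight, "Iris is a knave or Kobi is a knight" needs to be true, which holds.

Otto is a knight, Alice is a knave, Iris is a knave, Kobi is a knight, Eva is a knight, Lior is a knight, and Boris is a knight.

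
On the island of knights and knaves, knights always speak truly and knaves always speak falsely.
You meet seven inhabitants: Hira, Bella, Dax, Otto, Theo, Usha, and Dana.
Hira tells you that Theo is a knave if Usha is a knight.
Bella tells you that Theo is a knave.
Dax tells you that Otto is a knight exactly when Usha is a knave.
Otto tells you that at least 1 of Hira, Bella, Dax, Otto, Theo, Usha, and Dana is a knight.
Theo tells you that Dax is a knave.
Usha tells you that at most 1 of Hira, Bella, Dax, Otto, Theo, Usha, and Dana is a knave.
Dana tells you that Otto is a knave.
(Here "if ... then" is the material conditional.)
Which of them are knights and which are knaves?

As a knight, Hira's statement "Theo is a knave if Usha is a knight" should be True; it is.
Bella is a knight; "Theo is a knave" is True, as required.
Since Dax is a knight, "Otto is a knight exactly when Usha is a knave" needs to be True, which holds.
Otto is a knight; "at least 1 of Hira, Bella, Dax, Otto, Theo, Usha, and Dana is a knight" is True, as required.
Theo is a knave; "Dax is a knave" is false, as required.
Since Usha is a knave, "at most 1 of Hira, Bella, Dax, Otto, Theo, Usha, and Dana is a knave" needs to be false, which holds.
Dana is a knave, and the claim "Otto is a knave" is indeed false.

Hira is a knight, Bella is a knight, Dax is a knight, Otto is a knight, Theo is a knave, Usha is a knave, and Dana is a knave.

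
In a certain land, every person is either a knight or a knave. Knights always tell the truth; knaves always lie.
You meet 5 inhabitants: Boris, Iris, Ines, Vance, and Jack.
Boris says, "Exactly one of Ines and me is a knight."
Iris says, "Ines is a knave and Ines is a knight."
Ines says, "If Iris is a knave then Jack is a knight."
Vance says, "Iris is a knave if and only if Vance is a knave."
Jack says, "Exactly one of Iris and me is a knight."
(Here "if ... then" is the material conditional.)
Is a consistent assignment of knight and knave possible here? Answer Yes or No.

No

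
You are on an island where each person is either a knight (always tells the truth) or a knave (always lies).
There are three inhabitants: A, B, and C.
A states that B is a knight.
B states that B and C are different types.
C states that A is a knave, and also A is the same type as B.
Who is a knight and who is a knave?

A is a knight, B is a knight, and C is a knave.

As a knight, A's statement "B is a knight" should be true; it is.
As a knight, B's statement "B and C are different types" should be true; it is.
C (knave): "A is a knave, and also A is the same type as B" — False. ✓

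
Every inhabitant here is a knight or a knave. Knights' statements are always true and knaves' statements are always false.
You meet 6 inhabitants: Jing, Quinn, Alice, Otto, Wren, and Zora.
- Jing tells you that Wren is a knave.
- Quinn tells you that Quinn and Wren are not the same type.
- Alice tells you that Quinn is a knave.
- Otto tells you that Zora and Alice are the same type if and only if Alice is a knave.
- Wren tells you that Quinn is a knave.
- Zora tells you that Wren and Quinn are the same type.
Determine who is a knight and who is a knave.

Jing is a knight, Quinn is a knight, Alice is a knave, Otto is a knight, Wren is a knave, and Zora is a knave.

Jing is a knight, so "Wren is a knave" must be True — and it is.
Since Quinn is a knight, "Quinn and Wren are not the same type" needs to be True, which holds.
As a knave, Alice's statement "Quinn is a knave" should be false; it is.
Otto is a knight; "Zora and Alice are the same type if and only if Alice is a knave" is True, as required.
Wren is a knave; "Quinn is a knave" is false, as required.
Zora is a knave, and the claim "Wren and Quinn are the same type" is indeed false.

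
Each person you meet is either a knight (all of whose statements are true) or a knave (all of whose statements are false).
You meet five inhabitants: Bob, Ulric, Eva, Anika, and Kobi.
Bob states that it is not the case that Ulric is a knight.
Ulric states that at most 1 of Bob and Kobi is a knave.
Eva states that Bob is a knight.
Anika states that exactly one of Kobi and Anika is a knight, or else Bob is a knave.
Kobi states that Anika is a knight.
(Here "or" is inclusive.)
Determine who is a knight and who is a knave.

Bob is a knave; "it is not the case that Ulric is a knight" is false, as required.
Ulric is a knight, so "at most 1 of Bob and Kobi is a knave" must be True — and it is.
Since Eva is a knave, "Bob is a knight" needs to be false, which holds.
Anika is a knight; "exactly one of Kobi and Anika is a knight, or else Bob is a knave" is True, as required.
Since Kobi is a knight, "Anika is a knight" needs to be True, which holds.

Bob is a knave, Ulric is a knight, Eva is a knave, Anika is a knight, and Kobi is a knight.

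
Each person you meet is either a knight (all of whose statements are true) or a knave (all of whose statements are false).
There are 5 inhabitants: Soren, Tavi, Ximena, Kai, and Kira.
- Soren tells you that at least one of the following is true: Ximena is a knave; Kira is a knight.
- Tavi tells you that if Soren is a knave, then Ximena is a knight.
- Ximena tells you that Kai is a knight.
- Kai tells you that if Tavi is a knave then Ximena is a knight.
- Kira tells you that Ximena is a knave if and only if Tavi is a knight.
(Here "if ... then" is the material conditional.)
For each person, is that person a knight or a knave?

As a knave, Soren's statement "at least one of the following is true: Ximena is a knave; Kira is a knight" should be False; it is.
Tavi (knight): "if Soren is a knave, then Ximena is a knight" — true. ✓
Ximena is a knight; "Kai is a knight" is true, as required.
Kai is a knight; "if Tavi is a knave then Ximena is a knight" is true, as required.
Kira is a knave; "Ximena is a knave if and only if Tavi is a knight" is False, as required.

Soren is a knave, Tavi is a knight, Ximena is a knight, Kai is a knight, and Kira is a knave.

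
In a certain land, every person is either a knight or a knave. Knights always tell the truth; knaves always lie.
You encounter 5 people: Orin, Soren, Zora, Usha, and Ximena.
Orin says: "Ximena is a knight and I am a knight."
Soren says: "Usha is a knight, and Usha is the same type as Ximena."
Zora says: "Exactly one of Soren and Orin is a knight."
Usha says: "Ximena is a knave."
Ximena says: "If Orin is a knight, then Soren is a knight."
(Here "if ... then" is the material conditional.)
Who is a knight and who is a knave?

Since Orin is a knave, "Ximena is a knight and I am a knight" needs to be false, which holds.
Soren is a knave; "Usha is a knight, and Usha is the same type as Ximena" is false, as required.
As a knave, Zora's statement "exactly one of Soren and Orin is a knight" should be false; it is.
Usha is a knave, so "Ximena is a knave" must be false — and it is.
Ximena is a knight; "if Orin is a knight, then Soren is a knight" is True, as required.

Knights: Ximena. Knaves: Orin, Soren, Zora, and Usha.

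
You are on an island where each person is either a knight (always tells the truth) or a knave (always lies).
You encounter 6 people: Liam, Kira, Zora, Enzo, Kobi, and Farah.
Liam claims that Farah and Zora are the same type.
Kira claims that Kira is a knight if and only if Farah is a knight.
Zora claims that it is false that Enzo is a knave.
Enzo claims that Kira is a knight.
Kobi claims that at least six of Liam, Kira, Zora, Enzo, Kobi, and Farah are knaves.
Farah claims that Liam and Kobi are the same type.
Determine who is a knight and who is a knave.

Knights: Farah. Knaves: Liam, Kira, Zora, Enzo, and Kobi.

Liam is a knave, so "Farah and Zora are the same type" must be false — and it is.
Kira is a knave, and the claim "Kira is a knight if and only if Farah is a knight" is indeed false.
Since Zora is a knave, "it is false that Enzo is a knave" needs to be false, which holds.
Enzo is a knave, so "Kira is a knight" must be false — and it is.
Since Kobi is a knave, "at least six of Liam, Kira, Zora, Enzo, Kobi, and Farah are knaves" needs to be false, which holds.
Farah (knight): "Liam and Kobi are the same type" — true. ✓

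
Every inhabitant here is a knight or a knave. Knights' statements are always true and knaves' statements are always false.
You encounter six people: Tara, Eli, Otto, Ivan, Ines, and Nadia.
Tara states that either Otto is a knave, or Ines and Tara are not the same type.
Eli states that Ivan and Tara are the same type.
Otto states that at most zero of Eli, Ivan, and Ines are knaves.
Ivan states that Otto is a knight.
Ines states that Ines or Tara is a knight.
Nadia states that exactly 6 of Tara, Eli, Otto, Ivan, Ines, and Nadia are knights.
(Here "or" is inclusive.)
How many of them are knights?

2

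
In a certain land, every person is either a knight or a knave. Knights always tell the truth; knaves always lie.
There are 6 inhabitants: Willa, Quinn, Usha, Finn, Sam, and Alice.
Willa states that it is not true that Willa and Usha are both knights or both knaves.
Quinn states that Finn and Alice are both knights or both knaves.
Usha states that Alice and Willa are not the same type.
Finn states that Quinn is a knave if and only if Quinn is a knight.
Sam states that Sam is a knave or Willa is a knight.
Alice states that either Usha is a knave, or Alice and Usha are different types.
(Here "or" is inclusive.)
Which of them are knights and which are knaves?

Knights: Willa, Sam, and Alice. Knaves: Quinn, Usha, and Finn.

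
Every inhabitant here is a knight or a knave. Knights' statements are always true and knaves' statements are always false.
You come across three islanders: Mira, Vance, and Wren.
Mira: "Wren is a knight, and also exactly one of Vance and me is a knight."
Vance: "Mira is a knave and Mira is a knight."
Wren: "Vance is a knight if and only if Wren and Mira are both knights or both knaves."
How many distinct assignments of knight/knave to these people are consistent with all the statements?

2

Consistent assignments:
  Mira=knave, Vance=knave, Wren=knight
  Mira=knave, Vance=knave, Wren=knave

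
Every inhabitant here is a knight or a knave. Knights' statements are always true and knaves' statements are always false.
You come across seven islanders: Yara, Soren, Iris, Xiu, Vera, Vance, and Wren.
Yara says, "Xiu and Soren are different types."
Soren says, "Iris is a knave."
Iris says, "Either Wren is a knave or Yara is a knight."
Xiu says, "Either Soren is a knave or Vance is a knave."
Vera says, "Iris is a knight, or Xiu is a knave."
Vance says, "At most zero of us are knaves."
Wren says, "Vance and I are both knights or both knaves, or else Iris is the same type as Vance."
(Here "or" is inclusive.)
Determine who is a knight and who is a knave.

Yara is a knave, Soren is a knight, Iris is a knave, Xiu is a knight, Vera is a knave, Vance is a knave, and Wren is a knight.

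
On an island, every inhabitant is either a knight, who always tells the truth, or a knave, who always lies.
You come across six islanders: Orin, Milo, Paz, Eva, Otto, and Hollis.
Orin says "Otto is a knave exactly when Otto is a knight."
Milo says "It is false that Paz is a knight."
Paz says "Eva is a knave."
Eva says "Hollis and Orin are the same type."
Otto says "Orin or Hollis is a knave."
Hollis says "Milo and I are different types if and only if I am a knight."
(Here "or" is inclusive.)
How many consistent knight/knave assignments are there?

2

Consistent assignments:
  Orin=knave, Milo=knight, Paz=knave, Eva=knight, Otto=knight, Hollis=knave
  Orin=knave, Milo=knave, Paz=knight, Eva=knave, Otto=knight, Hollis=knight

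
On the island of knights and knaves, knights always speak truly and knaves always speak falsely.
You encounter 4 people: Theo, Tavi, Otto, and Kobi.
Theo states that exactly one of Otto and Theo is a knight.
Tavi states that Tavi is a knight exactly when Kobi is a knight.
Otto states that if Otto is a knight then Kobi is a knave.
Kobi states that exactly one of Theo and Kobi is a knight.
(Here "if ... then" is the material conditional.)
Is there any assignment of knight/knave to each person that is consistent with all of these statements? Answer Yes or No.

No

Checking all 16 assignments, each has at least one speaker whose statement's truth value contradicts their type.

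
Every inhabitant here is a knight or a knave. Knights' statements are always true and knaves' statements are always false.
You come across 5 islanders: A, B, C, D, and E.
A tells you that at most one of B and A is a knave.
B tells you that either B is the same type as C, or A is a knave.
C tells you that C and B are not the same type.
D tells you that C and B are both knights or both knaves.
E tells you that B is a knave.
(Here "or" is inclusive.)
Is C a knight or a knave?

C is a knight.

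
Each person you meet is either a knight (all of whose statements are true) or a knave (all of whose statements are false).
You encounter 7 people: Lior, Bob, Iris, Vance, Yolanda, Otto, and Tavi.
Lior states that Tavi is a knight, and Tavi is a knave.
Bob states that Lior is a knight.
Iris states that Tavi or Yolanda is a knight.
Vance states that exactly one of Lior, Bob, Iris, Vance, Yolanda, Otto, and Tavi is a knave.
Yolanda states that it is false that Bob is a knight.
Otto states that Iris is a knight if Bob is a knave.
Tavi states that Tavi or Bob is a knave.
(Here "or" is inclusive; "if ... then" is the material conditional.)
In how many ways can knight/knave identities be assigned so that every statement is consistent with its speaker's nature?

Consistent assignments:
  Lior=knave, Bob=knave, Iris=knight, Vance=knave, Yolanda=knight, Otto=knight, Tavi=knight

1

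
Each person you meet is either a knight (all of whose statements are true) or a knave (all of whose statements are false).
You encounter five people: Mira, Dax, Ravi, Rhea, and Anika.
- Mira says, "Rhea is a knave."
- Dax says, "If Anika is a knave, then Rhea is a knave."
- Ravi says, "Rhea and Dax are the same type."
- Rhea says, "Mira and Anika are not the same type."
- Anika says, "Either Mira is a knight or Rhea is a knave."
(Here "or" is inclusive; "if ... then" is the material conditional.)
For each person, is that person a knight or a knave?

Knights: Mira, Dax, and Anika. Knaves: Ravi and Rhea.

Suppose Mira is a knave. Then Mira's statement "Rhea is a knave" would have to be false. Checking the 16 ways to assign the others, none is consistent with every speaker.
(For instance, with Dax=knight, Ravi=knave, Rhea=knave, Anika=knight, Mira's claim "Rhea is a knave" comes out true where it would need to be false.)
So Mira must be a knight, making "Rhea is a knave" true. Taking Mira=knight, Dax=knight, Ravi=knave, Rhea=knave, Anika=knight, each remaining statement checks out:
  Dax (knight): "if Anika is a knave, then Rhea is a knave" — true. ✓
  Ravi (knave): "Rhea and Dax are the same type" — false. ✓
  Rhea (knave): "Mira and Anika are not the same type" — false. ✓
  Anika (knight): "either Mira is a knight or Rhea is a knave" — true. ✓
This is the unique consistent assignment.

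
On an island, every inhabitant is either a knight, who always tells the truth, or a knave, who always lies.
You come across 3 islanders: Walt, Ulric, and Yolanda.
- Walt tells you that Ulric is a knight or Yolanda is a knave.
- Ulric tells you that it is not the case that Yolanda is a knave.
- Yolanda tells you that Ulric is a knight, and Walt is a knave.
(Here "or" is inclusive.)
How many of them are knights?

The unique consistent assignment is Walt=knight, Ulric=knave, Yolanda=knave.
That has 1 knight.

1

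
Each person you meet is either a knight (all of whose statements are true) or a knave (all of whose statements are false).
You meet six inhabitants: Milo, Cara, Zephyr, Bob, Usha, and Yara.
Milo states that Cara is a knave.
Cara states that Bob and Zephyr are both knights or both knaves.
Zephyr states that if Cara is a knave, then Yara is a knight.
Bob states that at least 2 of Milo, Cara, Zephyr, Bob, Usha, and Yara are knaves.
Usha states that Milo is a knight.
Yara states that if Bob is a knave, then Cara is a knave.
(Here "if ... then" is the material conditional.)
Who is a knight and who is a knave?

Milo is a knave, Cara is a knight, Zephyr is a knight, Bob is a knight, Usha is a knave, and Yara is a knight.

Milo is a knave, so "Cara is a knave" must be False — and it is.
Since Cara is a knight, "Bob and Zephyr are both knights or both knaves" needs to be True, which holds.
Zephyr is a knight; "if Cara is a knave, then Yara is a knight" is True, as required.
As a knight, Bob's statement "at least 2 of Milo, Cara, Zephyr, Bob, Usha, and Yara are knaves" should be True; it is.
Usha (knave): "Milo is a knight" — False. ✓
Yara is a knight; "if Bob is a knave, then Cara is a knave" is True, as required.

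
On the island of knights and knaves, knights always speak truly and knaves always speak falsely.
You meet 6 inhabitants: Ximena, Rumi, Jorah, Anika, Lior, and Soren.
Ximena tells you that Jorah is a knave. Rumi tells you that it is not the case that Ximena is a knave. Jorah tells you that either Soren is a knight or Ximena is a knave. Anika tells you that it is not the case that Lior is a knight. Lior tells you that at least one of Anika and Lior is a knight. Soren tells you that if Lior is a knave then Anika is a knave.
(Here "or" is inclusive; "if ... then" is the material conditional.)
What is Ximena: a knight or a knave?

Consistent assignments: {Ximena=knave, Rumi=knave, Jorah=knight, Anika=knave, Lior=knight, Soren=knight}
In every consistent assignment, Ximena is a knave.

Ximena is a knave.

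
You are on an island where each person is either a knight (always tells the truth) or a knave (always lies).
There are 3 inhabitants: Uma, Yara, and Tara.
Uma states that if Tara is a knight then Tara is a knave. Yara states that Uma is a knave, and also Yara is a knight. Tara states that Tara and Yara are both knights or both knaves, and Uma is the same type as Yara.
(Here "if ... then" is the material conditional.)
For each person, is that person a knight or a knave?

Uma is a knight, Yara is a knave, and Tara is a knave.

Uma is a knight, so "if Tara is a knight then Tara is a knave" must be True — and it is.
Yara is a knave; "Uma is a knave, and also Yara is a knight" is false, as required.
Tara is a knave, and the claim "Tara and Yara are both knights or both knaves, and Uma is the same type as Yara" is indeed false.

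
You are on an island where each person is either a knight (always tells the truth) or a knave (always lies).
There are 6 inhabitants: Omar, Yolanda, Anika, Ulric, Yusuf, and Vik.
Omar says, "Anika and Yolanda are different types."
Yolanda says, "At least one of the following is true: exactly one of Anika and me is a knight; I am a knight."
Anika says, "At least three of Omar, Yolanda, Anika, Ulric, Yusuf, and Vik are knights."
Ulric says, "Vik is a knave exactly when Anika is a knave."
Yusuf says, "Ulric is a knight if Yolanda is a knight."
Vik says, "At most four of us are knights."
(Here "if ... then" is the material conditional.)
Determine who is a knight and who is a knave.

Omar (knave): "Anika and Yolanda are different types" — False. ✓
Yolanda is a knave, so "at least one of the following is true: exactly one of Anika and me is a knight; I am a knight" must be False — and it is.
Anika is a knave, and the claim "at least three of Omar, Yolanda, Anika, Ulric, Yusuf, and Vik are knights" is indeed False.
Ulric is a knave, so "Vik is a knave exactly when Anika is a knave" must be False — and it is.
Yusuf is a knight, and the claim "Ulric is a knight if Yolanda is a knight" is indeed true.
Vik is a knight, so "at most four of us are knights" must be true — and it is.

Omar is a knave, Yolanda is a knave, Anika is a knave, Ulric is a knave, Yusuf is a knight, and Vik is a knight.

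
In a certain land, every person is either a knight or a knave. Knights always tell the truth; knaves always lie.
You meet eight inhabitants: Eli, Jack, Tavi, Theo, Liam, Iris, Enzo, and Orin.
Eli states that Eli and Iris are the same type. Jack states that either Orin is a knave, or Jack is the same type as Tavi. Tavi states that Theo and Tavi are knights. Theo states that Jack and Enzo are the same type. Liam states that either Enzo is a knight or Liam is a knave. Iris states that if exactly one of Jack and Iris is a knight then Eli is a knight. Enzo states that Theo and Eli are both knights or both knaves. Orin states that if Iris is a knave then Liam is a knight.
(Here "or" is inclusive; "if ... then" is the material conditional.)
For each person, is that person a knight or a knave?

Eli is a knight, so "Eli and Iris are the same type" must be true — and it is.
Jack is a knight; "either Orin is a knave, or Jack is the same type as Tavi" is true, as required.
As a knight, Tavi's statement "Theo and Tavi are knights" should be true; it is.
Theo is a knight; "Jack and Enzo are the same type" is true, as required.
As a knight, Liam's statement "either Enzo is a knight or Liam is a knave" should be true; it is.
As a knight, Iris's statement "if exactly one of Jack and Iris is a knight then Eli is a knight" should be true; it is.
Enzo (knight): "Theo and Eli are both knights or both knaves" — true. ✓
Since Orin is a knight, "if Iris is a knave then Liam is a knight" needs to be true, which holds.

Knights: Eli, Jack, Tavi, Theo, Liam, Iris, Enzo, and Orin. Knaves: none.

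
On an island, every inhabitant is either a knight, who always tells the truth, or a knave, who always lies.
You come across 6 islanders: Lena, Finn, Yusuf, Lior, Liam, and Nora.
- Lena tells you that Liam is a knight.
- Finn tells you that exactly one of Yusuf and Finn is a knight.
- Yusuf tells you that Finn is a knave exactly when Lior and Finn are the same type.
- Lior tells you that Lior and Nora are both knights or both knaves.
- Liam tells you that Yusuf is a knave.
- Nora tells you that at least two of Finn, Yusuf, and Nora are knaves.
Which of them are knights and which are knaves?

Lena is a knight, Finn is a knave, Yusuf is a knave, Lior is a knight, Liam is a knight, and Nora is a knight.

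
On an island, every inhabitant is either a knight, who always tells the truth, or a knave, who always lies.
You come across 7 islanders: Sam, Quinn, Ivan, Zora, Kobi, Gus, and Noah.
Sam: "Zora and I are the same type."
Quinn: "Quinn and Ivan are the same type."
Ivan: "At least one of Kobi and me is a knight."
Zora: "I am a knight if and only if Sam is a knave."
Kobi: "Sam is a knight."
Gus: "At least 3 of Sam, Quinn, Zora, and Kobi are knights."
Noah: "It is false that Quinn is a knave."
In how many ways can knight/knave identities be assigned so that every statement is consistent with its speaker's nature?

Consistent assignments:
  Sam=knave, Quinn=knight, Ivan=knight, Zora=knight, Kobi=knave, Gus=knave, Noah=knight
  Sam=knave, Quinn=knave, Ivan=knight, Zora=knight, Kobi=knave, Gus=knave, Noah=knave

2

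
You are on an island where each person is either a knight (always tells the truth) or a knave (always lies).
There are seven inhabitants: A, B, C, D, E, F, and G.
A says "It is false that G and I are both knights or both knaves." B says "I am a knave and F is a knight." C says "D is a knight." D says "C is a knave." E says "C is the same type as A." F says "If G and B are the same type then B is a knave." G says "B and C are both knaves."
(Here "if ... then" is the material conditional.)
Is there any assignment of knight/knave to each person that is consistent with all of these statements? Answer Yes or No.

No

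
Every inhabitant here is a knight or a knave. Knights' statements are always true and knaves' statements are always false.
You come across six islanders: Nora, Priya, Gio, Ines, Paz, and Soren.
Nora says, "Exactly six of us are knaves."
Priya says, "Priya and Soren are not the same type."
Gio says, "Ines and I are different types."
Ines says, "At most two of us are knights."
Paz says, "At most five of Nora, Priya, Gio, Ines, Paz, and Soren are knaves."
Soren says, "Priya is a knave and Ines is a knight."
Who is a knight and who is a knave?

Nora is a knave, so "exactly six of us are knaves" must be false — and it is.
Priya (knight): "Priya and Soren are not the same type" — True. ✓
Gio is a knight, so "Ines and I are different types" must be True — and it is.
Ines (knave): "at most two of us are knights" — false. ✓
Since Paz is a knight, "at most five of Nora, Priya, Gio, Ines, Paz, and Soren are knaves" needs to be True, which holds.
Soren is a knave, and the claim "Priya is a knave and Ines is a knight" is indeed false.

Nora is a knave, Priya is a knight, Gio is a knight, Ines is a knave, Paz is a knight, and Soren is a knave.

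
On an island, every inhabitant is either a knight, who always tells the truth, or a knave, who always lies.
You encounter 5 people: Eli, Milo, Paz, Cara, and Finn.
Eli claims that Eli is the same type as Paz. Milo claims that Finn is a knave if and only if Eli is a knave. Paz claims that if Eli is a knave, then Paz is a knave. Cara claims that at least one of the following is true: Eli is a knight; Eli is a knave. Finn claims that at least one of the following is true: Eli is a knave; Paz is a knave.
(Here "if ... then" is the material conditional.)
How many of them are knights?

The unique consistent assignment is Eli=knight, Milo=knave, Paz=knight, Cara=knight, Finn=knave.
That has 3 knights.

3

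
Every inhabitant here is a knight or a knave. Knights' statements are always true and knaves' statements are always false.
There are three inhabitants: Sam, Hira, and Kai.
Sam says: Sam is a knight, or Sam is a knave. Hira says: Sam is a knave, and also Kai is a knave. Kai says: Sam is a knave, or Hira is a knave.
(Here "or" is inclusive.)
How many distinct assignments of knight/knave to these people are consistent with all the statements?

1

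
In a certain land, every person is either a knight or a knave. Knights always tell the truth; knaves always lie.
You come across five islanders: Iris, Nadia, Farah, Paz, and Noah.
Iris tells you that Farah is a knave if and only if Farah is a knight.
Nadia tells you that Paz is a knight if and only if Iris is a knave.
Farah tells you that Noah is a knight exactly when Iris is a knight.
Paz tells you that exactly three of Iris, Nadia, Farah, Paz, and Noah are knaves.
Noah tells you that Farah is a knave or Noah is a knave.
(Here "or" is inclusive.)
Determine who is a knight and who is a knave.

Suppose Iris is a knight. Then Iris's statement "Farah is a knave if and only if Farah is a knight" would have to be true. Checking the 16 ways to assign the others, none is consistent with every speaker.
(For instance, with Nadia=knave, Farah=knave, Paz=knave, Noah=knight, Iris's claim "Farah is a knave if and only if Farah is a knight" comes out false where it would need to be true.)
So Iris must be a knave, making "Farah is a knave if and only if Farah is a knight" false. Taking Iris=knave, Nadia=knave, Farah=knave, Paz=knave, Noah=knight, each remaining statement checks out:
  Nadia (knave): "Paz is a knight if and only if Iris is a knave" — false. ✓
  Farah (knave): "Noah is a knight exactly when Iris is a knight" — false. ✓
  Paz (knave): "exactly three of Iris, Nadia, Farah, Paz, and Noah are knaves" — false. ✓
  Noah (knight): "Farah is a knave or Noah is a knave" — true. ✓
This is the unique consistent assignment.

Iris is a knave, Nadia is a knave, Farah is a knave, Paz is a knave, and Noah is a knight.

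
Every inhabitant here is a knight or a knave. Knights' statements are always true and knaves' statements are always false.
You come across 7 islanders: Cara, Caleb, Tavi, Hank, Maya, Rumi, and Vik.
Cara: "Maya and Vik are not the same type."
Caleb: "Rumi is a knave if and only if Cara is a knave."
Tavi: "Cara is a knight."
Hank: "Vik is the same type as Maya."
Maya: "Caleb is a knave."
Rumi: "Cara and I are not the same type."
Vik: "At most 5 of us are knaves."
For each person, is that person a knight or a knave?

As a knave, Cara's statement "Maya and Vik are not the same type" should be False; it is.
Caleb is a knave; "Rumi is a knave if and only if Cara is a knave" is False, as required.
Tavi is a knave, and the claim "Cara is a knight" is indeed False.
Since Hank is a knight, "Vik is the same type as Maya" needs to be true, which holds.
Since Maya is a knight, "Caleb is a knave" needs to be true, which holds.
Rumi is a knight, so "Cara and I are not the same type" must be true — and it is.
Vik is a knight, and the claim "at most 5 of us are knaves" is indeed true.

Cara is a knave, Caleb is a knave, Tavi is a knave, Hank is a knight, Maya is a knight, Rumi is a knight, and Vik is a knight.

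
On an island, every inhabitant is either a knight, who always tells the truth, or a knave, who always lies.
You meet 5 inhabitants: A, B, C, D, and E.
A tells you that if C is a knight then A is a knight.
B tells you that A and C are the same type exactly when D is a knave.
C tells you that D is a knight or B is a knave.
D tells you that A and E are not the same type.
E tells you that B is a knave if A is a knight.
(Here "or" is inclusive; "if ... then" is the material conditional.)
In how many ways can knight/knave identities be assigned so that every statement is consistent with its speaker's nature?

1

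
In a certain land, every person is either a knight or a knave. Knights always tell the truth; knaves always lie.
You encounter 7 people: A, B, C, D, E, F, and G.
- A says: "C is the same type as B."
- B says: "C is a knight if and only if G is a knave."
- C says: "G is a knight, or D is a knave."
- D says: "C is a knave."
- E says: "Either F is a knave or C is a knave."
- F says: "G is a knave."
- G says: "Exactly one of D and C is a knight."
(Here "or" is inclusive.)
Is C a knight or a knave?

Consistent assignments: {A=knave, B=knave, C=knight, D=knave, E=knight, F=knave, G=knight}
In every consistent assignment, C is a knight.

C is a knight.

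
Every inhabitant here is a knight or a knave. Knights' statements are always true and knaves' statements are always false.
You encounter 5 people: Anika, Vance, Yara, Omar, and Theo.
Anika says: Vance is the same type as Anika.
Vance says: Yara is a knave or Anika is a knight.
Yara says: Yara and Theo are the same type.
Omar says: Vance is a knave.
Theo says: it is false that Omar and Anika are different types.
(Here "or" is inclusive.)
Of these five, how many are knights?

2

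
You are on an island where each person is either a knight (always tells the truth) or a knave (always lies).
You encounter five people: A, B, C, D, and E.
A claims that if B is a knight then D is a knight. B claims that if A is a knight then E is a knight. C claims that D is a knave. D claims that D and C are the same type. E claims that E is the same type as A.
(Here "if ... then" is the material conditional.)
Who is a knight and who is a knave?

Suppose A is a knave. Then A's statement "if B is a knight then D is a knight" would have to be false. Checking the 16 ways to assign the others, none is consistent with every speaker.
(For instance, with B=knave, C=knight, D=knave, E=knave, A's claim "if B is a knight then D is a knight" comes out true where it would need to be false.)
So A must be a knight, making "if B is a knight then D is a knight" true. Taking A=knight, B=knave, C=knight, D=knave, E=knave, each remaining statement checks out:
  B (knave): "if A is a knight then E is a knight" — false. ✓
  C (knight): "D is a knave" — true. ✓
  D (knave): "D and C are the same type" — false. ✓
  E (knave): "E is the same type as A" — false. ✓
This is the unique consistent assignment.

A is a knight, B is a knave, C is a knight, D is a knave, and E is a knave.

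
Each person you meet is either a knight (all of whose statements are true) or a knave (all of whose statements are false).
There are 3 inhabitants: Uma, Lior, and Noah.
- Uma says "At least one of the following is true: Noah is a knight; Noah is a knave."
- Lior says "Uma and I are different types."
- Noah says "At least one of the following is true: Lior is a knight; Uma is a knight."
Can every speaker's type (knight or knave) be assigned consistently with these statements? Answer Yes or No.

No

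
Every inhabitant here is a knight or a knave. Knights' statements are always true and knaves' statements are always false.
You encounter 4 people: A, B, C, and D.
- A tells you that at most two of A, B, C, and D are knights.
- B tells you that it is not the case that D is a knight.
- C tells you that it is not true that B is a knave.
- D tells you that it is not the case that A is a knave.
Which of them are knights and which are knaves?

Knights: A and D. Knaves: B and C.

A (knight): "at most two of A, B, C, and D are knights" — true. ✓
B is a knave, and the claim "it is not the case that D is a knight" is indeed False.
C is a knave; "it is not true that B is a knave" is False, as required.
D is a knight, so "it is not the case that A is a knave" must be true — and it is.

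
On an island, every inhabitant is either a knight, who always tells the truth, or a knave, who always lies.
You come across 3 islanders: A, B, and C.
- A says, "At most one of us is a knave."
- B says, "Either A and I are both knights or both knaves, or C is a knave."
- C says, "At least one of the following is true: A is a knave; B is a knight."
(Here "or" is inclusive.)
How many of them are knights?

3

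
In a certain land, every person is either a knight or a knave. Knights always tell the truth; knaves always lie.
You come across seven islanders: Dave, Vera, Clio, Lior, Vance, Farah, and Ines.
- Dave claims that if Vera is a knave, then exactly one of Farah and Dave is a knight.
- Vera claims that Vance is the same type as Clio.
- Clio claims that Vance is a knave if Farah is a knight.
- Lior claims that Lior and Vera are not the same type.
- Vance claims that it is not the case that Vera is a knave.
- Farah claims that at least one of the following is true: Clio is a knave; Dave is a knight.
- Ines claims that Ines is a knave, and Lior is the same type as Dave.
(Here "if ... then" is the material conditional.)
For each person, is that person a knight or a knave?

Dave is a knave, Vera is a knave, Clio is a knight, Lior is a knight, Vance is a knave, Farah is a knave, and Ines is a knave.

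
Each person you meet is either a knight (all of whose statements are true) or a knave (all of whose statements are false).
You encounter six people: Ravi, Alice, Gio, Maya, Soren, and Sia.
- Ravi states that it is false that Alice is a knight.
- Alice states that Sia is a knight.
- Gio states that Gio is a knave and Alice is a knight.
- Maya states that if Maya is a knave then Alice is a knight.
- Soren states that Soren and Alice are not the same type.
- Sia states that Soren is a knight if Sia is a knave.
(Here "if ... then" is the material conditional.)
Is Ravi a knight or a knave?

Ravi is a knight.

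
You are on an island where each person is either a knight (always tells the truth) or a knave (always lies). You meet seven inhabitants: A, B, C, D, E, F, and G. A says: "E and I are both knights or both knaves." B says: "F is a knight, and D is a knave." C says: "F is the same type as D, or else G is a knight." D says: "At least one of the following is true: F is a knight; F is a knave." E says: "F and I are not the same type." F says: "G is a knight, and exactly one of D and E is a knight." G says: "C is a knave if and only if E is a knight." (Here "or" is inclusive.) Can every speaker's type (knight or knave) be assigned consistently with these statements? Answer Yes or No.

No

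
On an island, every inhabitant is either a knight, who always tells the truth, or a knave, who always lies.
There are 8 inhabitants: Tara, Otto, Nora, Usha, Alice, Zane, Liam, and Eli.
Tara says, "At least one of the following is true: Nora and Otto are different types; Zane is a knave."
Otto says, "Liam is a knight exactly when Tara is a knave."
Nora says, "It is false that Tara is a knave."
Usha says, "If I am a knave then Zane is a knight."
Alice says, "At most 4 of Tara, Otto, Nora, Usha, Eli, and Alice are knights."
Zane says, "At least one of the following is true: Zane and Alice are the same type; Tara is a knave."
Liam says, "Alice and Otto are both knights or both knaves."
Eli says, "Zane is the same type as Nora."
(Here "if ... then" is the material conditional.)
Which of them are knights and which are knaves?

Tara is a knave, Otto is a knave, Nora is a knave, Usha is a knight, Alice is a knight, Zane is a knight, Liam is a knave, and Eli is a knave.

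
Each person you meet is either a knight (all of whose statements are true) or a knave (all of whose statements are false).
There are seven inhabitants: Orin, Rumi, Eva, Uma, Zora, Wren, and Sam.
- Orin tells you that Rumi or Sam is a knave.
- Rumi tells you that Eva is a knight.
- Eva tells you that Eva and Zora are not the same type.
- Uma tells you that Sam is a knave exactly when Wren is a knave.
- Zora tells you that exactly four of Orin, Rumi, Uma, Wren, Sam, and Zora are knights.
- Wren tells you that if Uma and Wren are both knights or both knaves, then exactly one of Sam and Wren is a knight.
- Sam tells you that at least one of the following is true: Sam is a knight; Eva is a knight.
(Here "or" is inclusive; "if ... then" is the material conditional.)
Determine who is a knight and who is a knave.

Orin is a knight, Rumi is a knave, Eva is a knave, Uma is a knave, Zora is a knave, Wren is a knight, and Sam is a knave.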